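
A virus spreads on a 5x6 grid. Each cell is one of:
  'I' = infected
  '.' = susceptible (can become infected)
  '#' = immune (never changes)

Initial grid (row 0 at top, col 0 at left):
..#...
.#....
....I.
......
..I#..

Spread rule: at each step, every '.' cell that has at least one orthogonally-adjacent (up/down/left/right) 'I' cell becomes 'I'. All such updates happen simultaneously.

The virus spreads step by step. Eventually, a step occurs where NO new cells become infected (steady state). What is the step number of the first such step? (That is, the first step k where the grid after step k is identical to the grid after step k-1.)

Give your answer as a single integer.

Step 0 (initial): 2 infected
Step 1: +6 new -> 8 infected
Step 2: +9 new -> 17 infected
Step 3: +6 new -> 23 infected
Step 4: +1 new -> 24 infected
Step 5: +1 new -> 25 infected
Step 6: +1 new -> 26 infected
Step 7: +1 new -> 27 infected
Step 8: +0 new -> 27 infected

Answer: 8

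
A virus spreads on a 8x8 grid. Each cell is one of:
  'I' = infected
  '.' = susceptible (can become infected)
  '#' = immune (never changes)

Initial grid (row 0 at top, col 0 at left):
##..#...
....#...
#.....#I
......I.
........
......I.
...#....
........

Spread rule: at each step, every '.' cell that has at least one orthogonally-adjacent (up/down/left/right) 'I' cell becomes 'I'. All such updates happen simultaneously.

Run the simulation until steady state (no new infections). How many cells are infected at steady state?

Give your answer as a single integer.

Answer: 57

Derivation:
Step 0 (initial): 3 infected
Step 1: +7 new -> 10 infected
Step 2: +10 new -> 20 infected
Step 3: +9 new -> 29 infected
Step 4: +6 new -> 35 infected
Step 5: +7 new -> 42 infected
Step 6: +8 new -> 50 infected
Step 7: +5 new -> 55 infected
Step 8: +2 new -> 57 infected
Step 9: +0 new -> 57 infected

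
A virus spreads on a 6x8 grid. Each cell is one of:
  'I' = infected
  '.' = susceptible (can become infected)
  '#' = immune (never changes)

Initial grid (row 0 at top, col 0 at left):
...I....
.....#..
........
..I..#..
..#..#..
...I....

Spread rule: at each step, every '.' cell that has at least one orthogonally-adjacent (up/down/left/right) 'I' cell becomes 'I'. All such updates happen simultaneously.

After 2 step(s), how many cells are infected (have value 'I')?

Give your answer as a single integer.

Step 0 (initial): 3 infected
Step 1: +9 new -> 12 infected
Step 2: +12 new -> 24 infected

Answer: 24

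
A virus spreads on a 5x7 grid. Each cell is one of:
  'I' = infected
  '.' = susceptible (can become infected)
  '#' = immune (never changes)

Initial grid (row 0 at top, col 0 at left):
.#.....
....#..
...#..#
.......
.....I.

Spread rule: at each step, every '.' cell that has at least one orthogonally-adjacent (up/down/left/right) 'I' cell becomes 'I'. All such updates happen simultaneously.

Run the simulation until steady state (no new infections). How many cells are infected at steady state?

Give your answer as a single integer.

Step 0 (initial): 1 infected
Step 1: +3 new -> 4 infected
Step 2: +4 new -> 8 infected
Step 3: +4 new -> 12 infected
Step 4: +4 new -> 16 infected
Step 5: +5 new -> 21 infected
Step 6: +4 new -> 25 infected
Step 7: +4 new -> 29 infected
Step 8: +1 new -> 30 infected
Step 9: +1 new -> 31 infected
Step 10: +0 new -> 31 infected

Answer: 31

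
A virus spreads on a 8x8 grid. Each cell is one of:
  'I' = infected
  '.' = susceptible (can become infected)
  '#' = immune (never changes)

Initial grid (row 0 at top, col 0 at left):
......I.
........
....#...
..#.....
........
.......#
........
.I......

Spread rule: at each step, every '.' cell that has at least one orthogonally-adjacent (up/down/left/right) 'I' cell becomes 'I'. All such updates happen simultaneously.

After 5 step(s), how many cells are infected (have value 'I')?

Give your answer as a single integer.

Answer: 50

Derivation:
Step 0 (initial): 2 infected
Step 1: +6 new -> 8 infected
Step 2: +8 new -> 16 infected
Step 3: +10 new -> 26 infected
Step 4: +11 new -> 37 infected
Step 5: +13 new -> 50 infected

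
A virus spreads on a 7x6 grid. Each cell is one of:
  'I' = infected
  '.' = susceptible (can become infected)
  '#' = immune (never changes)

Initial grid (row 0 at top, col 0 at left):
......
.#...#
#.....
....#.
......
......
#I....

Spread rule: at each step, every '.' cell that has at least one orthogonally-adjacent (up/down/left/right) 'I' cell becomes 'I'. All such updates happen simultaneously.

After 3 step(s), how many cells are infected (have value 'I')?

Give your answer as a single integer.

Step 0 (initial): 1 infected
Step 1: +2 new -> 3 infected
Step 2: +4 new -> 7 infected
Step 3: +5 new -> 12 infected

Answer: 12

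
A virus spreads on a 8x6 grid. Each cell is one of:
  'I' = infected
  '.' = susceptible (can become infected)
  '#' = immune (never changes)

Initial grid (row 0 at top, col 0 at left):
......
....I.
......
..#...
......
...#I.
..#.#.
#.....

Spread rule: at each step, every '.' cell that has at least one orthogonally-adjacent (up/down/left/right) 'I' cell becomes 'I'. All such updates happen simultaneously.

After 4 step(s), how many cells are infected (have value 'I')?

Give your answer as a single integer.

Answer: 30

Derivation:
Step 0 (initial): 2 infected
Step 1: +6 new -> 8 infected
Step 2: +9 new -> 17 infected
Step 3: +7 new -> 24 infected
Step 4: +6 new -> 30 infected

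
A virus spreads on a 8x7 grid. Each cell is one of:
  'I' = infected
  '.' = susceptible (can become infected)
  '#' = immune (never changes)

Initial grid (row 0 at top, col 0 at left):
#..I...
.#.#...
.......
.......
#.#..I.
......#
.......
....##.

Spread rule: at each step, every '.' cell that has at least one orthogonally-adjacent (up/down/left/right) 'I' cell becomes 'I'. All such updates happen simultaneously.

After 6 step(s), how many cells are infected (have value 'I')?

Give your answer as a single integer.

Answer: 45

Derivation:
Step 0 (initial): 2 infected
Step 1: +6 new -> 8 infected
Step 2: +10 new -> 18 infected
Step 3: +9 new -> 27 infected
Step 4: +7 new -> 34 infected
Step 5: +5 new -> 39 infected
Step 6: +6 new -> 45 infected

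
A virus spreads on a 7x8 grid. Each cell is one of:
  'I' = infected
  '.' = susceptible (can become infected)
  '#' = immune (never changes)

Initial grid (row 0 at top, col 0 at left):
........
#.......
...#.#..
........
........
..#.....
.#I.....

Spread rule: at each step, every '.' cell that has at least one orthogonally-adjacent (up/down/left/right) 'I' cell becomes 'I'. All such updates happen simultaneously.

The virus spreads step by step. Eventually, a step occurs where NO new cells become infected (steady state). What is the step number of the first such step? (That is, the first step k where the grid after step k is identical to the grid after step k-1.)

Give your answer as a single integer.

Answer: 12

Derivation:
Step 0 (initial): 1 infected
Step 1: +1 new -> 2 infected
Step 2: +2 new -> 4 infected
Step 3: +3 new -> 7 infected
Step 4: +5 new -> 12 infected
Step 5: +6 new -> 18 infected
Step 6: +8 new -> 26 infected
Step 7: +7 new -> 33 infected
Step 8: +9 new -> 42 infected
Step 9: +5 new -> 47 infected
Step 10: +3 new -> 50 infected
Step 11: +1 new -> 51 infected
Step 12: +0 new -> 51 infected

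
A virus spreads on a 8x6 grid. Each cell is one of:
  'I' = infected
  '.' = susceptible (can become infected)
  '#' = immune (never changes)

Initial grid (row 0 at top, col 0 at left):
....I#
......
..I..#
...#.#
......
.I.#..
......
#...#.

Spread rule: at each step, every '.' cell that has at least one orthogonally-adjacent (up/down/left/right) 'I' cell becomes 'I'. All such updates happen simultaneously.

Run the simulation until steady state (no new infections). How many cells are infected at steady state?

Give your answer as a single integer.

Step 0 (initial): 3 infected
Step 1: +10 new -> 13 infected
Step 2: +12 new -> 25 infected
Step 3: +7 new -> 32 infected
Step 4: +4 new -> 36 infected
Step 5: +3 new -> 39 infected
Step 6: +2 new -> 41 infected
Step 7: +0 new -> 41 infected

Answer: 41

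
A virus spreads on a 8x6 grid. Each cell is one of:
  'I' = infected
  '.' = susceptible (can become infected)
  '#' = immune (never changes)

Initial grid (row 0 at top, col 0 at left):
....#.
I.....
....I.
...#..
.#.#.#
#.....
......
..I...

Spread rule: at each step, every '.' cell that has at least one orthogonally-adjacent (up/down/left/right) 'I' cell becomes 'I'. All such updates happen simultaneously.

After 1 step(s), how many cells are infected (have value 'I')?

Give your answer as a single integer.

Step 0 (initial): 3 infected
Step 1: +10 new -> 13 infected

Answer: 13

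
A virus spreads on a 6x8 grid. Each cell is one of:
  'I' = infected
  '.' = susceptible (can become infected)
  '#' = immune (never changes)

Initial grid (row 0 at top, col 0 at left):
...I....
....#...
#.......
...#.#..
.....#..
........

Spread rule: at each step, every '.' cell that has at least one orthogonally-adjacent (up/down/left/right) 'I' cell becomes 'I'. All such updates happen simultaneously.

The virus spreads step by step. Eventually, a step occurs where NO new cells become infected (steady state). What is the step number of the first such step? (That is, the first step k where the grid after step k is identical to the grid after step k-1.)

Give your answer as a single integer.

Answer: 10

Derivation:
Step 0 (initial): 1 infected
Step 1: +3 new -> 4 infected
Step 2: +4 new -> 8 infected
Step 3: +6 new -> 14 infected
Step 4: +7 new -> 21 infected
Step 5: +5 new -> 26 infected
Step 6: +7 new -> 33 infected
Step 7: +6 new -> 39 infected
Step 8: +3 new -> 42 infected
Step 9: +1 new -> 43 infected
Step 10: +0 new -> 43 infected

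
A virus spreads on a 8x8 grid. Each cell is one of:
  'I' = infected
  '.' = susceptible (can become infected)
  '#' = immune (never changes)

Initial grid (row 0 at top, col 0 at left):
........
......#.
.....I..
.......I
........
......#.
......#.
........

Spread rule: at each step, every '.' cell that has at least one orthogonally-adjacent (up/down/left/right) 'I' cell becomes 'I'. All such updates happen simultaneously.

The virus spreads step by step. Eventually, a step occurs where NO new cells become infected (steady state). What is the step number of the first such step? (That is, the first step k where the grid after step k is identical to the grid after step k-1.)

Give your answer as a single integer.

Step 0 (initial): 2 infected
Step 1: +7 new -> 9 infected
Step 2: +8 new -> 17 infected
Step 3: +9 new -> 26 infected
Step 4: +8 new -> 34 infected
Step 5: +9 new -> 43 infected
Step 6: +7 new -> 50 infected
Step 7: +5 new -> 55 infected
Step 8: +3 new -> 58 infected
Step 9: +2 new -> 60 infected
Step 10: +1 new -> 61 infected
Step 11: +0 new -> 61 infected

Answer: 11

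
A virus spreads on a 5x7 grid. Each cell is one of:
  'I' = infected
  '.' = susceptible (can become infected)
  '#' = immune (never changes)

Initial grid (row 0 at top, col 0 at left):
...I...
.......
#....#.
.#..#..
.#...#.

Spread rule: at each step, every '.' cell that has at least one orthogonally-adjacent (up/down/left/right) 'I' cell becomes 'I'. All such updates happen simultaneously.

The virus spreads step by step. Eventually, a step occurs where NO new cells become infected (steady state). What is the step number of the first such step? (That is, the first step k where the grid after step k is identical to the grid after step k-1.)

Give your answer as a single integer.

Step 0 (initial): 1 infected
Step 1: +3 new -> 4 infected
Step 2: +5 new -> 9 infected
Step 3: +7 new -> 16 infected
Step 4: +5 new -> 21 infected
Step 5: +3 new -> 24 infected
Step 6: +1 new -> 25 infected
Step 7: +2 new -> 27 infected
Step 8: +0 new -> 27 infected

Answer: 8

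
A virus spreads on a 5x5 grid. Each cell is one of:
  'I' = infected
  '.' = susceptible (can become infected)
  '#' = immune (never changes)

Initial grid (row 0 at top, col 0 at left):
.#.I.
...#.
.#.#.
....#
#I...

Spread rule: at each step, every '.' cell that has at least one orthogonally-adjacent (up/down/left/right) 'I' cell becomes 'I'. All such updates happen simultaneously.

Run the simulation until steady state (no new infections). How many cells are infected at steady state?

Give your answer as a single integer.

Step 0 (initial): 2 infected
Step 1: +4 new -> 6 infected
Step 2: +5 new -> 11 infected
Step 3: +6 new -> 17 infected
Step 4: +1 new -> 18 infected
Step 5: +1 new -> 19 infected
Step 6: +0 new -> 19 infected

Answer: 19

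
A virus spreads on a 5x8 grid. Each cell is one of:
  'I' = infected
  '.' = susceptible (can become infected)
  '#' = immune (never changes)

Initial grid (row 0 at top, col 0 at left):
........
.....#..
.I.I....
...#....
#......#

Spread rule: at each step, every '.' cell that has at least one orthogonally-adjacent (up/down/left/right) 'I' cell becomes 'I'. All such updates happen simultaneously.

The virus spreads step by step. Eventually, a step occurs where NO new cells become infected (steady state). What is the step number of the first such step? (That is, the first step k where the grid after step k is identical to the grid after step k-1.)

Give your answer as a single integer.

Answer: 7

Derivation:
Step 0 (initial): 2 infected
Step 1: +6 new -> 8 infected
Step 2: +10 new -> 18 infected
Step 3: +7 new -> 25 infected
Step 4: +6 new -> 31 infected
Step 5: +4 new -> 35 infected
Step 6: +1 new -> 36 infected
Step 7: +0 new -> 36 infected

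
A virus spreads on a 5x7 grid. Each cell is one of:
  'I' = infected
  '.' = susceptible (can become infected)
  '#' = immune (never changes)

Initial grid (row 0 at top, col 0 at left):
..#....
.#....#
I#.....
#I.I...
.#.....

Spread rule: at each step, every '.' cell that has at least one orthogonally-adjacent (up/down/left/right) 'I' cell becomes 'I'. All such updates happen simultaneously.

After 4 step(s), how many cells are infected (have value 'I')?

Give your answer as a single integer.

Step 0 (initial): 3 infected
Step 1: +5 new -> 8 infected
Step 2: +7 new -> 15 infected
Step 3: +7 new -> 22 infected
Step 4: +4 new -> 26 infected

Answer: 26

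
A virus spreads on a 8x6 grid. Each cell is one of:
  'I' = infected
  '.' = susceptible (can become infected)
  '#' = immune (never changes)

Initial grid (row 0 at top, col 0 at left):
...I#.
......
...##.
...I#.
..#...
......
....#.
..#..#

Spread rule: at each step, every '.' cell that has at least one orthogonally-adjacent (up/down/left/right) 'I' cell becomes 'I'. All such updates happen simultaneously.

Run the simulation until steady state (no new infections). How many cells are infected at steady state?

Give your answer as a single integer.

Answer: 40

Derivation:
Step 0 (initial): 2 infected
Step 1: +4 new -> 6 infected
Step 2: +7 new -> 13 infected
Step 3: +10 new -> 23 infected
Step 4: +10 new -> 33 infected
Step 5: +4 new -> 37 infected
Step 6: +2 new -> 39 infected
Step 7: +1 new -> 40 infected
Step 8: +0 new -> 40 infected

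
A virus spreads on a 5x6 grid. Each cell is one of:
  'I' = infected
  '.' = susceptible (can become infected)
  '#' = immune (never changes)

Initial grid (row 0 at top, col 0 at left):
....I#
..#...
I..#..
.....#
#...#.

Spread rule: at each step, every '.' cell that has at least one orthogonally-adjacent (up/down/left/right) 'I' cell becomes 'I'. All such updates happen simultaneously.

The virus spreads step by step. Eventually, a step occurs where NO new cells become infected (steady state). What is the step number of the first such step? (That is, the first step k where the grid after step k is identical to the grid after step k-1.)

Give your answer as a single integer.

Answer: 6

Derivation:
Step 0 (initial): 2 infected
Step 1: +5 new -> 7 infected
Step 2: +8 new -> 15 infected
Step 3: +5 new -> 20 infected
Step 4: +2 new -> 22 infected
Step 5: +1 new -> 23 infected
Step 6: +0 new -> 23 infected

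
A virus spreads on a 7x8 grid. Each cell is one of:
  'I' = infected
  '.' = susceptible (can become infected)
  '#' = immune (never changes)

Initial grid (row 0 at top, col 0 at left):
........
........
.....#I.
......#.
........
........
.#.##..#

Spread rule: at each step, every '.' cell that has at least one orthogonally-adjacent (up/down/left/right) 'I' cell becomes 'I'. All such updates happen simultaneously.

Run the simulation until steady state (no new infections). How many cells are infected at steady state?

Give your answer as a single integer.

Answer: 50

Derivation:
Step 0 (initial): 1 infected
Step 1: +2 new -> 3 infected
Step 2: +4 new -> 7 infected
Step 3: +4 new -> 11 infected
Step 4: +5 new -> 16 infected
Step 5: +6 new -> 22 infected
Step 6: +8 new -> 30 infected
Step 7: +7 new -> 37 infected
Step 8: +5 new -> 42 infected
Step 9: +3 new -> 45 infected
Step 10: +3 new -> 48 infected
Step 11: +1 new -> 49 infected
Step 12: +1 new -> 50 infected
Step 13: +0 new -> 50 infected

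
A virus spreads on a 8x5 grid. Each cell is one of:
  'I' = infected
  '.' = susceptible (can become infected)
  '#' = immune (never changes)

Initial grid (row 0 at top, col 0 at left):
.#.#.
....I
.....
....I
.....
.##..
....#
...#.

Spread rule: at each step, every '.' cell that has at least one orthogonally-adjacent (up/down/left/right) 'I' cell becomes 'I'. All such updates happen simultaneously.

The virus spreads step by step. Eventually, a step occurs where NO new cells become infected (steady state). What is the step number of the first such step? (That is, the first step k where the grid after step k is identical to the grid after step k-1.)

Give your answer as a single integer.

Answer: 9

Derivation:
Step 0 (initial): 2 infected
Step 1: +5 new -> 7 infected
Step 2: +5 new -> 12 infected
Step 3: +6 new -> 18 infected
Step 4: +5 new -> 23 infected
Step 5: +4 new -> 27 infected
Step 6: +3 new -> 30 infected
Step 7: +2 new -> 32 infected
Step 8: +1 new -> 33 infected
Step 9: +0 new -> 33 infected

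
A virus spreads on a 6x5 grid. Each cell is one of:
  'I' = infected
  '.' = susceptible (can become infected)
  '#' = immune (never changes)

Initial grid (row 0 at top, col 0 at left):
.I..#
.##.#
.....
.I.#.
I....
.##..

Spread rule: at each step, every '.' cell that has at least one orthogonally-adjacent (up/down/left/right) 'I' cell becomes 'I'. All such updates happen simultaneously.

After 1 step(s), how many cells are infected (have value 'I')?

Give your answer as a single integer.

Step 0 (initial): 3 infected
Step 1: +7 new -> 10 infected

Answer: 10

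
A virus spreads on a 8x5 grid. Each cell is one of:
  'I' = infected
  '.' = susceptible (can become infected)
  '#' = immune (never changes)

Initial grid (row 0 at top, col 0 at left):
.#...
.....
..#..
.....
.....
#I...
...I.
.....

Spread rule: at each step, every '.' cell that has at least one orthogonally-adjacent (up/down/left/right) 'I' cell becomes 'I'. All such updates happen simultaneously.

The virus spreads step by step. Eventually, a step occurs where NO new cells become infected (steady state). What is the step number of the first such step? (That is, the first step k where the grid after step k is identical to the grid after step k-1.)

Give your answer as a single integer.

Answer: 8

Derivation:
Step 0 (initial): 2 infected
Step 1: +7 new -> 9 infected
Step 2: +9 new -> 18 infected
Step 3: +6 new -> 24 infected
Step 4: +4 new -> 28 infected
Step 5: +4 new -> 32 infected
Step 6: +4 new -> 36 infected
Step 7: +1 new -> 37 infected
Step 8: +0 new -> 37 infected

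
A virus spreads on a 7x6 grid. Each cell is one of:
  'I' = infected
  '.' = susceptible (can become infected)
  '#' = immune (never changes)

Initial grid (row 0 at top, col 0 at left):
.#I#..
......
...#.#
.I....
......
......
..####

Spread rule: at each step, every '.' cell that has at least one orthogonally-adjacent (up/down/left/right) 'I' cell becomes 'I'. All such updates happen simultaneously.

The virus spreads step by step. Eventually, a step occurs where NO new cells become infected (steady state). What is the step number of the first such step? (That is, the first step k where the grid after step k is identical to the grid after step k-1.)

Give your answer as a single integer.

Answer: 7

Derivation:
Step 0 (initial): 2 infected
Step 1: +5 new -> 7 infected
Step 2: +8 new -> 15 infected
Step 3: +7 new -> 22 infected
Step 4: +8 new -> 30 infected
Step 5: +3 new -> 33 infected
Step 6: +1 new -> 34 infected
Step 7: +0 new -> 34 infected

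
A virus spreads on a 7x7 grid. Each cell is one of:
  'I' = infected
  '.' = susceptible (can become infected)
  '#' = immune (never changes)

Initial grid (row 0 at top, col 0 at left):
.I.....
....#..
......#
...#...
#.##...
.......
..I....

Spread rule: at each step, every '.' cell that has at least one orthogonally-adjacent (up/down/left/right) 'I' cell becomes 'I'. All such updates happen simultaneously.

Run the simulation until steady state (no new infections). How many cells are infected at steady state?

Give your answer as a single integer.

Answer: 43

Derivation:
Step 0 (initial): 2 infected
Step 1: +6 new -> 8 infected
Step 2: +8 new -> 16 infected
Step 3: +9 new -> 25 infected
Step 4: +7 new -> 32 infected
Step 5: +6 new -> 38 infected
Step 6: +4 new -> 42 infected
Step 7: +1 new -> 43 infected
Step 8: +0 new -> 43 infected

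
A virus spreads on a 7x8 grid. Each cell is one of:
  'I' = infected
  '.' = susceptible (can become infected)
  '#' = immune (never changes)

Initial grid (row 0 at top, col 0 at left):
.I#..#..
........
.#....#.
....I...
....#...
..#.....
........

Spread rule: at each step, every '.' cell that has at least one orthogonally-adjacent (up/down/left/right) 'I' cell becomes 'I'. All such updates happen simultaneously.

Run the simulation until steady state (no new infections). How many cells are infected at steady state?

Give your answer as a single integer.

Answer: 50

Derivation:
Step 0 (initial): 2 infected
Step 1: +5 new -> 7 infected
Step 2: +9 new -> 16 infected
Step 3: +11 new -> 27 infected
Step 4: +10 new -> 37 infected
Step 5: +8 new -> 45 infected
Step 6: +4 new -> 49 infected
Step 7: +1 new -> 50 infected
Step 8: +0 new -> 50 infected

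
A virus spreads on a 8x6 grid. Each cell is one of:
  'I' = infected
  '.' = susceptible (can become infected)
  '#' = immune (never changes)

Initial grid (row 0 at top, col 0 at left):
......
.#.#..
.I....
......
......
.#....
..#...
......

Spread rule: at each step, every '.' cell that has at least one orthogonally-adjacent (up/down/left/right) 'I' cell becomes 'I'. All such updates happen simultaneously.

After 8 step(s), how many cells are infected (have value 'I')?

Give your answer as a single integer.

Answer: 43

Derivation:
Step 0 (initial): 1 infected
Step 1: +3 new -> 4 infected
Step 2: +6 new -> 10 infected
Step 3: +6 new -> 16 infected
Step 4: +8 new -> 24 infected
Step 5: +6 new -> 30 infected
Step 6: +6 new -> 36 infected
Step 7: +4 new -> 40 infected
Step 8: +3 new -> 43 infected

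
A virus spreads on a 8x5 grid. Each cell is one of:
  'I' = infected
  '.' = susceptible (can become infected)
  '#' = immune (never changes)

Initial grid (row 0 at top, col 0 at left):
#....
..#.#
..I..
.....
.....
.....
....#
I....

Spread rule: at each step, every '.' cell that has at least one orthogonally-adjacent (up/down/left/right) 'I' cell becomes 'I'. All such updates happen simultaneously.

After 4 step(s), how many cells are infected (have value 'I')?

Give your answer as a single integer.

Step 0 (initial): 2 infected
Step 1: +5 new -> 7 infected
Step 2: +10 new -> 17 infected
Step 3: +12 new -> 29 infected
Step 4: +6 new -> 35 infected

Answer: 35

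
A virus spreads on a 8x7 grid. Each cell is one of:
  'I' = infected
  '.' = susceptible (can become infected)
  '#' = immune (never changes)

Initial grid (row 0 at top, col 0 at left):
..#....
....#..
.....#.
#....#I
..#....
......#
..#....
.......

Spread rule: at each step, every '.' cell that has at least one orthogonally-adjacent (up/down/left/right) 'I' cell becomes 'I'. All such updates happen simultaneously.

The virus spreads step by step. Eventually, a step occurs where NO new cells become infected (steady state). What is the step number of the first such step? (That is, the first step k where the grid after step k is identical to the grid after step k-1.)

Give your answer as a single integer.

Answer: 12

Derivation:
Step 0 (initial): 1 infected
Step 1: +2 new -> 3 infected
Step 2: +2 new -> 5 infected
Step 3: +4 new -> 9 infected
Step 4: +5 new -> 14 infected
Step 5: +7 new -> 21 infected
Step 6: +7 new -> 28 infected
Step 7: +5 new -> 33 infected
Step 8: +6 new -> 39 infected
Step 9: +5 new -> 44 infected
Step 10: +3 new -> 47 infected
Step 11: +1 new -> 48 infected
Step 12: +0 new -> 48 infected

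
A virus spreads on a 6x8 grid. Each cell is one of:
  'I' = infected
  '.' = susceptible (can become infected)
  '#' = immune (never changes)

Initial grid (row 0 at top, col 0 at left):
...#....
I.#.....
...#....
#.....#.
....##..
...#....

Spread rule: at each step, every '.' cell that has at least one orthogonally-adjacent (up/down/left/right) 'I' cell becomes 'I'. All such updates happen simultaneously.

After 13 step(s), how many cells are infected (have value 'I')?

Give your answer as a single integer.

Answer: 37

Derivation:
Step 0 (initial): 1 infected
Step 1: +3 new -> 4 infected
Step 2: +2 new -> 6 infected
Step 3: +3 new -> 9 infected
Step 4: +2 new -> 11 infected
Step 5: +4 new -> 15 infected
Step 6: +4 new -> 19 infected
Step 7: +2 new -> 21 infected
Step 8: +2 new -> 23 infected
Step 9: +4 new -> 27 infected
Step 10: +3 new -> 30 infected
Step 11: +3 new -> 33 infected
Step 12: +2 new -> 35 infected
Step 13: +2 new -> 37 infected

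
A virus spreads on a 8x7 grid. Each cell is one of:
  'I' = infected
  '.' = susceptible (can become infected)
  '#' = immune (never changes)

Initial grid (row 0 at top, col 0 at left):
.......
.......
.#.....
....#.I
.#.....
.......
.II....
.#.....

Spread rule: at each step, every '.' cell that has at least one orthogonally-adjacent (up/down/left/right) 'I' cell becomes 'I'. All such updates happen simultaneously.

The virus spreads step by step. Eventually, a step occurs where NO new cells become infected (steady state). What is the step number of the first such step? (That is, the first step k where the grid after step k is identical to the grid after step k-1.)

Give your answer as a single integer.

Step 0 (initial): 3 infected
Step 1: +8 new -> 11 infected
Step 2: +10 new -> 21 infected
Step 3: +12 new -> 33 infected
Step 4: +9 new -> 42 infected
Step 5: +4 new -> 46 infected
Step 6: +4 new -> 50 infected
Step 7: +2 new -> 52 infected
Step 8: +0 new -> 52 infected

Answer: 8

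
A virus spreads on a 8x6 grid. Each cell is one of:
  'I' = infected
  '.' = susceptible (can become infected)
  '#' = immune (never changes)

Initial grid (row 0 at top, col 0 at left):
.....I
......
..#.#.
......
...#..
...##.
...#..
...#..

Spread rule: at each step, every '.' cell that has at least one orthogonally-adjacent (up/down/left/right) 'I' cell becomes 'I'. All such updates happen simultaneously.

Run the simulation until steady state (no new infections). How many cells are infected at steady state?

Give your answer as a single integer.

Answer: 41

Derivation:
Step 0 (initial): 1 infected
Step 1: +2 new -> 3 infected
Step 2: +3 new -> 6 infected
Step 3: +3 new -> 9 infected
Step 4: +5 new -> 14 infected
Step 5: +5 new -> 19 infected
Step 6: +4 new -> 23 infected
Step 7: +5 new -> 28 infected
Step 8: +4 new -> 32 infected
Step 9: +3 new -> 35 infected
Step 10: +3 new -> 38 infected
Step 11: +2 new -> 40 infected
Step 12: +1 new -> 41 infected
Step 13: +0 new -> 41 infected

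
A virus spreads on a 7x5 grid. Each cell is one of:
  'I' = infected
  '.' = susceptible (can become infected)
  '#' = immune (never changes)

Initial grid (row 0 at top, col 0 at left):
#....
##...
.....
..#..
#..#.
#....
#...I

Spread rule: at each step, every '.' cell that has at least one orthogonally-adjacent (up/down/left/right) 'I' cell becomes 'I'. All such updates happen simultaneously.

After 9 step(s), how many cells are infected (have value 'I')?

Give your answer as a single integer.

Step 0 (initial): 1 infected
Step 1: +2 new -> 3 infected
Step 2: +3 new -> 6 infected
Step 3: +3 new -> 9 infected
Step 4: +4 new -> 13 infected
Step 5: +3 new -> 16 infected
Step 6: +4 new -> 20 infected
Step 7: +4 new -> 24 infected
Step 8: +2 new -> 26 infected
Step 9: +1 new -> 27 infected

Answer: 27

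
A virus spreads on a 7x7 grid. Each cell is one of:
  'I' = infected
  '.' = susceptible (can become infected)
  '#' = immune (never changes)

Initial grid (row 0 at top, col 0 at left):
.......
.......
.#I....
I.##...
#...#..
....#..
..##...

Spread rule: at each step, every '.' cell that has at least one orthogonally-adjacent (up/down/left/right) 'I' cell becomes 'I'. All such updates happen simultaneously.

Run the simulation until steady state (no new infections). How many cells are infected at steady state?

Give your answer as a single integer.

Step 0 (initial): 2 infected
Step 1: +4 new -> 6 infected
Step 2: +6 new -> 12 infected
Step 3: +8 new -> 20 infected
Step 4: +8 new -> 28 infected
Step 5: +6 new -> 34 infected
Step 6: +3 new -> 37 infected
Step 7: +2 new -> 39 infected
Step 8: +2 new -> 41 infected
Step 9: +0 new -> 41 infected

Answer: 41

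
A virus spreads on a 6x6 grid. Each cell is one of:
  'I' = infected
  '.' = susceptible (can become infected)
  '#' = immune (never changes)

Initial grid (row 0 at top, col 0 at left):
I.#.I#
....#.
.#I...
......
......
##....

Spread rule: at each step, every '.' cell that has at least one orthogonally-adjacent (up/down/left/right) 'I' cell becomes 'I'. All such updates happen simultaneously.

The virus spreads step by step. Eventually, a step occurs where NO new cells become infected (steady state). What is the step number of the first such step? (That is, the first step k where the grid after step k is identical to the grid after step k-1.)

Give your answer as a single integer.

Answer: 7

Derivation:
Step 0 (initial): 3 infected
Step 1: +6 new -> 9 infected
Step 2: +7 new -> 16 infected
Step 3: +6 new -> 22 infected
Step 4: +5 new -> 27 infected
Step 5: +2 new -> 29 infected
Step 6: +1 new -> 30 infected
Step 7: +0 new -> 30 infected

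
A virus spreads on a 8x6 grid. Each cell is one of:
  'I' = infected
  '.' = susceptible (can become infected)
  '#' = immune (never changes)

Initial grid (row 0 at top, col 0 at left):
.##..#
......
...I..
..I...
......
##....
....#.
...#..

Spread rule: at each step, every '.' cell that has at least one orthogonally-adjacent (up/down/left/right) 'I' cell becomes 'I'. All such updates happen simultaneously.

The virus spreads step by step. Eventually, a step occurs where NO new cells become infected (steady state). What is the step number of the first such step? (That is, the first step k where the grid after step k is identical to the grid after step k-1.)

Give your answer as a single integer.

Answer: 9

Derivation:
Step 0 (initial): 2 infected
Step 1: +6 new -> 8 infected
Step 2: +10 new -> 18 infected
Step 3: +9 new -> 27 infected
Step 4: +6 new -> 33 infected
Step 5: +4 new -> 37 infected
Step 6: +2 new -> 39 infected
Step 7: +1 new -> 40 infected
Step 8: +1 new -> 41 infected
Step 9: +0 new -> 41 infected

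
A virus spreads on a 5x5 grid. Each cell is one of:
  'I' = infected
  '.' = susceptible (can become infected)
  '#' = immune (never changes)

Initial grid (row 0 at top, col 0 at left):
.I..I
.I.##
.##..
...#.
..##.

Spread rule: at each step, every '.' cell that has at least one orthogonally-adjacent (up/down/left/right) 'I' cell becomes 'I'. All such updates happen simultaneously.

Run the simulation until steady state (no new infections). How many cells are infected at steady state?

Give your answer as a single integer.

Step 0 (initial): 3 infected
Step 1: +5 new -> 8 infected
Step 2: +1 new -> 9 infected
Step 3: +1 new -> 10 infected
Step 4: +2 new -> 12 infected
Step 5: +2 new -> 14 infected
Step 6: +0 new -> 14 infected

Answer: 14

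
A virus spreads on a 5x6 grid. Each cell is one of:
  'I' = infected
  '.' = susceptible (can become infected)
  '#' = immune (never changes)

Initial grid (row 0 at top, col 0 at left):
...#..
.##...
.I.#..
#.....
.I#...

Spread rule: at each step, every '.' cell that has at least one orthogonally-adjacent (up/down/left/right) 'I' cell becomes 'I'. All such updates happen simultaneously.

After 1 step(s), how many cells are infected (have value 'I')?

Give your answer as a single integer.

Answer: 6

Derivation:
Step 0 (initial): 2 infected
Step 1: +4 new -> 6 infected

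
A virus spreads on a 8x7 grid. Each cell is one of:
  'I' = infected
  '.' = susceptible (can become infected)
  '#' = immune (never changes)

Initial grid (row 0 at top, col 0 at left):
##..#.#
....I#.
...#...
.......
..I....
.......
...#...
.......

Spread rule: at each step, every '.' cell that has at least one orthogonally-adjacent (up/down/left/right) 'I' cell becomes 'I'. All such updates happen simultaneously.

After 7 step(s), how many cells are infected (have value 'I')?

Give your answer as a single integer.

Answer: 48

Derivation:
Step 0 (initial): 2 infected
Step 1: +6 new -> 8 infected
Step 2: +12 new -> 20 infected
Step 3: +11 new -> 31 infected
Step 4: +10 new -> 41 infected
Step 5: +4 new -> 45 infected
Step 6: +2 new -> 47 infected
Step 7: +1 new -> 48 infected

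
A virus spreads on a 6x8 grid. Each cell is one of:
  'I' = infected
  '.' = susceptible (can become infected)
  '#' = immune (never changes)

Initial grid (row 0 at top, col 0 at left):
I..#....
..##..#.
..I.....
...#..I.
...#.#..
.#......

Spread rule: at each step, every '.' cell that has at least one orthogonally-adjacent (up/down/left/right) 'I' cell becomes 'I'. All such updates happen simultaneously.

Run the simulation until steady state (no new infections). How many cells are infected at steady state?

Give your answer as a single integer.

Answer: 40

Derivation:
Step 0 (initial): 3 infected
Step 1: +9 new -> 12 infected
Step 2: +11 new -> 23 infected
Step 3: +9 new -> 32 infected
Step 4: +6 new -> 38 infected
Step 5: +2 new -> 40 infected
Step 6: +0 new -> 40 infected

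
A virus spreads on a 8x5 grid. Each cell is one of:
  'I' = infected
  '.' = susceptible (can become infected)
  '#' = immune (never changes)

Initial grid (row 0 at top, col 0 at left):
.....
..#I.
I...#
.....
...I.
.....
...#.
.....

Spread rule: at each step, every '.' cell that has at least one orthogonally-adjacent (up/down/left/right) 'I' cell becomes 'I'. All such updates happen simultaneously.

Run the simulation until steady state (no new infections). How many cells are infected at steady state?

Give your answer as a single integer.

Step 0 (initial): 3 infected
Step 1: +10 new -> 13 infected
Step 2: +12 new -> 25 infected
Step 3: +5 new -> 30 infected
Step 4: +4 new -> 34 infected
Step 5: +3 new -> 37 infected
Step 6: +0 new -> 37 infected

Answer: 37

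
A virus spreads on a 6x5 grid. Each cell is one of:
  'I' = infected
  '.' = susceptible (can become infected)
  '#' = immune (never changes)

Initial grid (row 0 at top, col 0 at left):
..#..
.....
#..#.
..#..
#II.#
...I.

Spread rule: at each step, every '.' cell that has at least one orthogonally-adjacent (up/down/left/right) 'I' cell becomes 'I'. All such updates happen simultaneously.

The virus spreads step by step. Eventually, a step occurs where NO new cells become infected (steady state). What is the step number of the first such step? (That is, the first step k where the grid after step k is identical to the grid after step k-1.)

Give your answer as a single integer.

Step 0 (initial): 3 infected
Step 1: +5 new -> 8 infected
Step 2: +4 new -> 12 infected
Step 3: +3 new -> 15 infected
Step 4: +4 new -> 19 infected
Step 5: +3 new -> 22 infected
Step 6: +2 new -> 24 infected
Step 7: +0 new -> 24 infected

Answer: 7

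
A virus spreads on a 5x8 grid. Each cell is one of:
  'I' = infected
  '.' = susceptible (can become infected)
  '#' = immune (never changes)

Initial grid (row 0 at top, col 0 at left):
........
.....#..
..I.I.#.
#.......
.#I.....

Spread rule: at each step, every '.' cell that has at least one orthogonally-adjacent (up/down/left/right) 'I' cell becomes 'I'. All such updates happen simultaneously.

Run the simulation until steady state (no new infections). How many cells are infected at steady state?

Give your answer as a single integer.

Step 0 (initial): 3 infected
Step 1: +8 new -> 11 infected
Step 2: +9 new -> 20 infected
Step 3: +6 new -> 26 infected
Step 4: +4 new -> 30 infected
Step 5: +4 new -> 34 infected
Step 6: +1 new -> 35 infected
Step 7: +0 new -> 35 infected

Answer: 35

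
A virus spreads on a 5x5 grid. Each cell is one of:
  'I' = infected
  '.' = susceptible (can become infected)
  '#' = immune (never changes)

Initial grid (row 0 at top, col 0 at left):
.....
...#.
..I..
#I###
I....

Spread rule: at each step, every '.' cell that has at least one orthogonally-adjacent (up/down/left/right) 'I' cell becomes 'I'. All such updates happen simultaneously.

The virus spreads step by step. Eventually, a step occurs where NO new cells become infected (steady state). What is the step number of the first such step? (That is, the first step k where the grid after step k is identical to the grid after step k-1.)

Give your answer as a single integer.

Step 0 (initial): 3 infected
Step 1: +4 new -> 7 infected
Step 2: +5 new -> 12 infected
Step 3: +5 new -> 17 infected
Step 4: +3 new -> 20 infected
Step 5: +0 new -> 20 infected

Answer: 5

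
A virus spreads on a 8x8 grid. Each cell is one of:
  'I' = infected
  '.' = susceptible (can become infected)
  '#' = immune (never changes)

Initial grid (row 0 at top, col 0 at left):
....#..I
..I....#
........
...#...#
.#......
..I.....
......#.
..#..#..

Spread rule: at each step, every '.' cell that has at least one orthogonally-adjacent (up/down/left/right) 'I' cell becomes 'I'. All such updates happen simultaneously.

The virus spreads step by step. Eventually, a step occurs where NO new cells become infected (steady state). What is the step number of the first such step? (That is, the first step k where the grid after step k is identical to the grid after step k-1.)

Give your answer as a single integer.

Answer: 9

Derivation:
Step 0 (initial): 3 infected
Step 1: +9 new -> 12 infected
Step 2: +14 new -> 26 infected
Step 3: +13 new -> 39 infected
Step 4: +10 new -> 49 infected
Step 5: +3 new -> 52 infected
Step 6: +2 new -> 54 infected
Step 7: +1 new -> 55 infected
Step 8: +1 new -> 56 infected
Step 9: +0 new -> 56 infected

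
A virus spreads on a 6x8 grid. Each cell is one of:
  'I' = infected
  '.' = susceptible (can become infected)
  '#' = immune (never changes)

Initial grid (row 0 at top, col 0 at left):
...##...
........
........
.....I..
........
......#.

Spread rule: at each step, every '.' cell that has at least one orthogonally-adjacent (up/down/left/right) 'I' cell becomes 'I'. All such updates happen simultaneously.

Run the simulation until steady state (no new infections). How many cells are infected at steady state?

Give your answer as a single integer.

Step 0 (initial): 1 infected
Step 1: +4 new -> 5 infected
Step 2: +8 new -> 13 infected
Step 3: +9 new -> 22 infected
Step 4: +8 new -> 30 infected
Step 5: +6 new -> 36 infected
Step 6: +5 new -> 41 infected
Step 7: +3 new -> 44 infected
Step 8: +1 new -> 45 infected
Step 9: +0 new -> 45 infected

Answer: 45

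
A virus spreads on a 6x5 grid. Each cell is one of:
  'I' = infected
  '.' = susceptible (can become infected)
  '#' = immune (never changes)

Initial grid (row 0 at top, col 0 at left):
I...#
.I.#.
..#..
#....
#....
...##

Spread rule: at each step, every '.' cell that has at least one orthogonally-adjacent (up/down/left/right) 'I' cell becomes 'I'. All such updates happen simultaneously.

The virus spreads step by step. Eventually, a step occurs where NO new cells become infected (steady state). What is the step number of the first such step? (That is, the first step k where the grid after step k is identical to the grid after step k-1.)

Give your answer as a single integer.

Step 0 (initial): 2 infected
Step 1: +4 new -> 6 infected
Step 2: +3 new -> 9 infected
Step 3: +3 new -> 12 infected
Step 4: +3 new -> 15 infected
Step 5: +5 new -> 20 infected
Step 6: +2 new -> 22 infected
Step 7: +1 new -> 23 infected
Step 8: +0 new -> 23 infected

Answer: 8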